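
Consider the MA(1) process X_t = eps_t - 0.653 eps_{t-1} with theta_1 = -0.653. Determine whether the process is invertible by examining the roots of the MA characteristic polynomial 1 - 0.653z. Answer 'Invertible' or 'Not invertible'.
\text{Invertible}

The MA(q) characteristic polynomial is P(z) = 1 - 0.653z.
Invertibility requires all roots to lie outside the unit circle, i.e. |z| > 1 for every root.
This is linear in z: 1 + (-0.653) z = 0  =>  z = -1/(-0.653) = 1.531394,  |z| = 1.531394.
Moduli of all roots: 1.5314.
All moduli strictly greater than 1? Yes.
Verdict: Invertible.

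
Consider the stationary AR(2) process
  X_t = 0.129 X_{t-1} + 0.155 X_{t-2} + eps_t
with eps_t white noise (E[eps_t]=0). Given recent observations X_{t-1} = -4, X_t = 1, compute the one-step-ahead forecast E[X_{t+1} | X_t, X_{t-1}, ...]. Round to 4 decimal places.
E[X_{t+1} \mid \mathcal F_t] = -0.4910

For an AR(p) model X_t = c + sum_i phi_i X_{t-i} + eps_t, the
one-step-ahead conditional mean is
  E[X_{t+1} | X_t, ...] = c + sum_i phi_i X_{t+1-i}.
Substitute known values:
  E[X_{t+1} | ...] = (0.129) * (1) + (0.155) * (-4)
                   = -0.4910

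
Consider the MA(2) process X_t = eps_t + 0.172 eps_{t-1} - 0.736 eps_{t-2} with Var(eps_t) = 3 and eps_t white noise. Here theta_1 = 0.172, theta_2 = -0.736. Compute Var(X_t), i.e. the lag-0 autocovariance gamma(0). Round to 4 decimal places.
\gamma(0) = 4.7138

For an MA(q) process X_t = eps_t + sum_i theta_i eps_{t-i} with
Var(eps_t) = sigma^2, the variance is
  gamma(0) = sigma^2 * (1 + sum_i theta_i^2).
  sum_i theta_i^2 = (0.172)^2 + (-0.736)^2 = 0.029584 + 0.541696 = 0.57128.
  gamma(0) = 3 * (1 + 0.57128) = 3 * 1.57128 = 4.71384, which rounds to 4.7138.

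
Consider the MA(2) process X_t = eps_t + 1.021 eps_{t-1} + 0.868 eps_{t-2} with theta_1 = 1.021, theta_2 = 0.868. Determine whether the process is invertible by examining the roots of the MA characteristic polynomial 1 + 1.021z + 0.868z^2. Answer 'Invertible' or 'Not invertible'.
\text{Invertible}

The MA(q) characteristic polynomial is P(z) = 1 + 1.021z + 0.868z^2.
Invertibility requires all roots to lie outside the unit circle, i.e. |z| > 1 for every root.
Set 1 + (1.021) z + (0.868) z^2 = 0, i.e. a z^2 + b z + c = 0 with a = 0.868, b = 1.021, c = 1.
Discriminant D = b^2 - 4ac = (1.021)^2 - 4*(0.868)*1 = 1.042441 - (3.472) = -2.429559.
D < 0, so the roots are the complex-conjugate pair z = (-b +/- i sqrt(-D)) / (2a) = -0.5881 +/- 0.8979i.
For a conjugate pair |z|^2 = z * conj(z) = (product of roots) = c/a = 1/(0.868) = 1.152074, so |z| = sqrt(1.152074) = 1.0733 for both roots.
Moduli of all roots: 1.0733, 1.0733.
All moduli strictly greater than 1? Yes.
Verdict: Invertible.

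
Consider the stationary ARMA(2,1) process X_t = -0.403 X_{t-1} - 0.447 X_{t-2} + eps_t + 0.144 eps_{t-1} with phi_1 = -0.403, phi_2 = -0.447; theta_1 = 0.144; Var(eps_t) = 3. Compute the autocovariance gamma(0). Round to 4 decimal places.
\gamma(0) = 3.8226

Multiply the model equation by X_{t-k} and take expectations. With theta_0 = psi_0 = 1 and psi_j the MA(infinity) weights, this gives
  gamma(k) - sum_i phi_i gamma(k-i) = c_k,
  c_k = sigma^2 * sum_{j=k..q} theta_j psi_{j-k}   (c_k = 0 for k > q),
using gamma(-m) = gamma(m).
psi-weights needed (psi_j = theta_j + sum_i phi_i psi_{j-i}):
  psi_1 = theta_1 + phi_1 = 0.144 + (-0.403) = -0.259
Right-hand sides:
  c_0 = sigma^2 (1 + theta_1 psi_1) = 3 * (1 + (0.144)(-0.259)) = 3 * 0.962704 = 2.888112
  c_1 = sigma^2 theta_1 = 3 * (0.144) = 0.432
  c_2 = 0
Equations for k = 0, 1, 2 (AR order 2, c_2 = 0):
  (E0) gamma(0) = phi_1 gamma(1) + phi_2 gamma(2) + c_0
  (E1) gamma(1) = phi_1 gamma(0) + phi_2 gamma(1) + c_1
  (E2) gamma(2) = phi_1 gamma(1) + phi_2 gamma(0)
From (E1): gamma(1) = A gamma(0) + B with
  A = phi_1 / (1 - phi_2) = -0.403 / 1.447 = -0.278507,   B = c_1 / (1 - phi_2) = 0.432 / 1.447 = 0.298549.
Insert (E2) into (E0): gamma(0) (1 - phi_2^2) = phi_1 (1 + phi_2) gamma(1) + c_0.
  phi_1 (1 + phi_2) = (-0.403)(0.553) = -0.222859,   1 - phi_2^2 = 0.800191.
Replace gamma(1) by A gamma(0) + B and collect gamma(0):
  gamma(0) [0.800191 - (-0.222859)(-0.278507)] = (-0.222859)(0.298549) + 2.888112
  gamma(0) * 0.738123 = 2.821578
  gamma(0) = 2.821578 / 0.738123 = 3.822638.
Therefore gamma(0) = 3.8226 (to 4 decimal places).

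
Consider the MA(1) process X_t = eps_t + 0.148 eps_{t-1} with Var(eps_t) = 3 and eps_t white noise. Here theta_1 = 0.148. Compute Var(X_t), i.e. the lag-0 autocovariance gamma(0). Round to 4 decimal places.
\gamma(0) = 3.0657

For an MA(q) process X_t = eps_t + sum_i theta_i eps_{t-i} with
Var(eps_t) = sigma^2, the variance is
  gamma(0) = sigma^2 * (1 + sum_i theta_i^2).
  sum_i theta_i^2 = (0.148)^2 = 0.021904.
  gamma(0) = 3 * (1 + 0.021904) = 3 * 1.021904 = 3.065712, which rounds to 3.0657.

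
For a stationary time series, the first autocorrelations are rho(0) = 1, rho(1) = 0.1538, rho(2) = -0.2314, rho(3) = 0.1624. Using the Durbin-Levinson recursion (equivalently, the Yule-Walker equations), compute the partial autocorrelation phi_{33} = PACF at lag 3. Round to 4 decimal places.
\phi_{33} = 0.2720

The PACF at lag k is phi_{kk}, the last component of the solution
to the Yule-Walker system G_k phi = r_k where
  (G_k)_{ij} = rho(|i - j|), (r_k)_i = rho(i), i,j = 1..k.
Equivalently, Durbin-Levinson gives phi_{kk} iteratively:
  phi_{11} = rho(1)
  phi_{kk} = [rho(k) - sum_{j=1..k-1} phi_{k-1,j} rho(k-j)]
            / [1 - sum_{j=1..k-1} phi_{k-1,j} rho(j)],
  phi_{k,j} = phi_{k-1,j} - phi_{kk} phi_{k-1,k-j},  j = 1..k-1.
Step k = 1:
  phi_11 = rho(1) = 0.1538.
Step k = 2:
  phi_22 = [rho(2) - phi_11 rho(1)] / [1 - phi_11 rho(1)] = [-0.2314 - (0.1538)(0.1538)] / [1 - (0.1538)(0.1538)]
         = -0.25505444 / 0.97634556 = -0.261234.
  Update: phi_21 = phi_11 - phi_22 phi_11 = 0.1538 - (-0.261234)(0.1538) = 0.193978.
Step k = 3:
  phi_33 = [rho(3) - phi_21 rho(2) - phi_22 rho(1)] / [1 - phi_21 rho(1) - phi_22 rho(2)]
    numerator   = 0.1624 - (0.193978)(-0.2314) - (-0.261234)(0.1538) = 0.24746421
    denominator = 1 - (0.193978)(0.1538) - (-0.261234)(-0.2314) = 0.90971672
  phi_33 = 0.24746421 / 0.90971672 = 0.272.
Therefore phi_{33} = 0.2720.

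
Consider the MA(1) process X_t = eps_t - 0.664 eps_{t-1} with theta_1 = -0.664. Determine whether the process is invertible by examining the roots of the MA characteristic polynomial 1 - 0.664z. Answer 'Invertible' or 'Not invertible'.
\text{Invertible}

The MA(q) characteristic polynomial is P(z) = 1 - 0.664z.
Invertibility requires all roots to lie outside the unit circle, i.e. |z| > 1 for every root.
This is linear in z: 1 + (-0.664) z = 0  =>  z = -1/(-0.664) = 1.506024,  |z| = 1.506024.
Moduli of all roots: 1.5060.
All moduli strictly greater than 1? Yes.
Verdict: Invertible.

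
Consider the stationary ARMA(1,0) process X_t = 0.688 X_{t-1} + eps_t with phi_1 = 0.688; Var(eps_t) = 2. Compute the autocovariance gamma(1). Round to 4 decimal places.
\gamma(1) = 2.6127

Multiply the model equation by X_{t-k} and take expectations. With theta_0 = psi_0 = 1 and psi_j the MA(infinity) weights, this gives
  gamma(k) - sum_i phi_i gamma(k-i) = c_k,
  c_k = sigma^2 * sum_{j=k..q} theta_j psi_{j-k}   (c_k = 0 for k > q),
using gamma(-m) = gamma(m).
Pure AR (q = 0): c_0 = sigma^2 = 2, c_k = 0 for k >= 1.
Equations for k = 0 and k = 1 (AR order 1):
  gamma(0) = phi_1 gamma(1) + c_0
  gamma(1) = phi_1 gamma(0) + c_1
Substituting the second into the first: gamma(0) (1 - phi_1^2) = c_0 + phi_1 c_1, so
  gamma(0) = c_0 / (1 - phi_1^2) = 2 / (1 - (0.688)^2) = 2 / 0.526656 = 3.797545.
  gamma(1) = phi_1 gamma(0) = (0.688)(3.797545) = 2.612711.
Therefore gamma(1) = 2.6127 (to 4 decimal places).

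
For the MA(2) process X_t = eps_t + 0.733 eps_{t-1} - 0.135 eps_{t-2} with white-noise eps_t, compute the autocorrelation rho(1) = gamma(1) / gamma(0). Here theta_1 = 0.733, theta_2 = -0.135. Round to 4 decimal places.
\rho(1) = 0.4076

For an MA(q) process with theta_0 = 1, the autocovariance is
  gamma(k) = sigma^2 * sum_{i=0..q-k} theta_i * theta_{i+k},
and rho(k) = gamma(k) / gamma(0). Sigma^2 cancels.
  numerator   = (1)*(0.733) + (0.733)*(-0.135) = 0.634045.
  denominator = (1)^2 + (0.733)^2 + (-0.135)^2 = 1.555514.
  rho(1) = 0.634045 / 1.555514 = 0.4076.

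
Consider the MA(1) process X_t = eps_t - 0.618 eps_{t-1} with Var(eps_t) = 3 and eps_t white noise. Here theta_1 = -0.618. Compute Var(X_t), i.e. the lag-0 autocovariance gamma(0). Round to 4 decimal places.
\gamma(0) = 4.1458

For an MA(q) process X_t = eps_t + sum_i theta_i eps_{t-i} with
Var(eps_t) = sigma^2, the variance is
  gamma(0) = sigma^2 * (1 + sum_i theta_i^2).
  sum_i theta_i^2 = (-0.618)^2 = 0.381924.
  gamma(0) = 3 * (1 + 0.381924) = 3 * 1.381924 = 4.145772, which rounds to 4.1458.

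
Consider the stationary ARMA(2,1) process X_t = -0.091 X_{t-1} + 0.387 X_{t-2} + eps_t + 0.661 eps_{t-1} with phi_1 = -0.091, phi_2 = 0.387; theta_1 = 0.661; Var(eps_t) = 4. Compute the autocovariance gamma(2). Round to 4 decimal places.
\gamma(2) = 1.9979

Multiply the model equation by X_{t-k} and take expectations. With theta_0 = psi_0 = 1 and psi_j the MA(infinity) weights, this gives
  gamma(k) - sum_i phi_i gamma(k-i) = c_k,
  c_k = sigma^2 * sum_{j=k..q} theta_j psi_{j-k}   (c_k = 0 for k > q),
using gamma(-m) = gamma(m).
psi-weights needed (psi_j = theta_j + sum_i phi_i psi_{j-i}):
  psi_1 = theta_1 + phi_1 = 0.661 + (-0.091) = 0.57
Right-hand sides:
  c_0 = sigma^2 (1 + theta_1 psi_1) = 4 * (1 + (0.661)(0.57)) = 4 * 1.37677 = 5.50708
  c_1 = sigma^2 theta_1 = 4 * (0.661) = 2.644
  c_2 = 0
Equations for k = 0, 1, 2 (AR order 2, c_2 = 0):
  (E0) gamma(0) = phi_1 gamma(1) + phi_2 gamma(2) + c_0
  (E1) gamma(1) = phi_1 gamma(0) + phi_2 gamma(1) + c_1
  (E2) gamma(2) = phi_1 gamma(1) + phi_2 gamma(0)
From (E1): gamma(1) = A gamma(0) + B with
  A = phi_1 / (1 - phi_2) = -0.091 / 0.613 = -0.14845,   B = c_1 / (1 - phi_2) = 2.644 / 0.613 = 4.313214.
Insert (E2) into (E0): gamma(0) (1 - phi_2^2) = phi_1 (1 + phi_2) gamma(1) + c_0.
  phi_1 (1 + phi_2) = (-0.091)(1.387) = -0.126217,   1 - phi_2^2 = 0.850231.
Replace gamma(1) by A gamma(0) + B and collect gamma(0):
  gamma(0) [0.850231 - (-0.126217)(-0.14845)] = (-0.126217)(4.313214) + 5.50708
  gamma(0) * 0.831494 = 4.962679
  gamma(0) = 4.962679 / 0.831494 = 5.968388.
  gamma(1) = A gamma(0) + B = (-0.14845)(5.968388) + (4.313214) = 3.427205.
  gamma(2) = phi_1 gamma(1) + phi_2 gamma(0) = (-0.091)(3.427205) + (0.387)(5.968388) = 1.99789.
Therefore gamma(2) = 1.9979 (to 4 decimal places).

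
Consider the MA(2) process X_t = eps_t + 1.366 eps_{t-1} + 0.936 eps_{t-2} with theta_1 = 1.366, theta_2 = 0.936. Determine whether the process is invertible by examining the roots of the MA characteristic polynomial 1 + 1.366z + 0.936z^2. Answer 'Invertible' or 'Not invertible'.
\text{Invertible}

The MA(q) characteristic polynomial is P(z) = 1 + 1.366z + 0.936z^2.
Invertibility requires all roots to lie outside the unit circle, i.e. |z| > 1 for every root.
Set 1 + (1.366) z + (0.936) z^2 = 0, i.e. a z^2 + b z + c = 0 with a = 0.936, b = 1.366, c = 1.
Discriminant D = b^2 - 4ac = (1.366)^2 - 4*(0.936)*1 = 1.865956 - (3.744) = -1.878044.
D < 0, so the roots are the complex-conjugate pair z = (-b +/- i sqrt(-D)) / (2a) = -0.7297 +/- 0.7321i.
For a conjugate pair |z|^2 = z * conj(z) = (product of roots) = c/a = 1/(0.936) = 1.068376, so |z| = sqrt(1.068376) = 1.0336 for both roots.
Moduli of all roots: 1.0336, 1.0336.
All moduli strictly greater than 1? Yes.
Verdict: Invertible.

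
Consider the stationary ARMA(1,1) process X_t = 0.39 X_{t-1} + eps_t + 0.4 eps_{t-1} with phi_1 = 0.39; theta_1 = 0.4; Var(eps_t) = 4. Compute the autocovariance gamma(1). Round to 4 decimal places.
\gamma(1) = 4.3082

Multiply the model equation by X_{t-k} and take expectations. With theta_0 = psi_0 = 1 and psi_j the MA(infinity) weights, this gives
  gamma(k) - sum_i phi_i gamma(k-i) = c_k,
  c_k = sigma^2 * sum_{j=k..q} theta_j psi_{j-k}   (c_k = 0 for k > q),
using gamma(-m) = gamma(m).
psi-weights needed (psi_j = theta_j + sum_i phi_i psi_{j-i}):
  psi_1 = theta_1 + phi_1 = 0.4 + (0.39) = 0.79
Right-hand sides:
  c_0 = sigma^2 (1 + theta_1 psi_1) = 4 * (1 + (0.4)(0.79)) = 4 * 1.316 = 5.264
  c_1 = sigma^2 theta_1 = 4 * (0.4) = 1.6
  c_2 = 0
Equations for k = 0 and k = 1 (AR order 1):
  gamma(0) = phi_1 gamma(1) + c_0
  gamma(1) = phi_1 gamma(0) + c_1
Substituting the second into the first: gamma(0) (1 - phi_1^2) = c_0 + phi_1 c_1, so
  gamma(0) = (c_0 + phi_1 c_1) / (1 - phi_1^2) = (5.264 + (0.39)(1.6)) / (1 - (0.39)^2) = 5.888 / 0.8479 = 6.944215.
  gamma(1) = phi_1 gamma(0) + c_1 = (0.39)(6.944215) + (1.6) = 4.308244.
Therefore gamma(1) = 4.3082 (to 4 decimal places).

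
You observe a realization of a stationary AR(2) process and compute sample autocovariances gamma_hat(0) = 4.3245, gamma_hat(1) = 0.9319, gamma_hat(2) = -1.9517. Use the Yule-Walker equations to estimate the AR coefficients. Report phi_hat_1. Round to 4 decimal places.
\hat\phi_{1} = 0.3280

The Yule-Walker equations for an AR(p) process read, in matrix form,
  Gamma_p phi = r_p,   with   (Gamma_p)_{ij} = gamma(|i - j|),
                       (r_p)_i = gamma(i),   i,j = 1..p.
Substitute the sample gammas (Toeplitz matrix and right-hand side of size 2):
  Gamma_p = [[4.3245, 0.9319], [0.9319, 4.3245]]
  r_p     = [0.9319, -1.9517]
Written out:
  4.3245 phi_1 + 0.9319 phi_2 = 0.9319
  0.9319 phi_1 + 4.3245 phi_2 = -1.9517
Solve by Cramer's rule:
  det = gamma(0)^2 - gamma(1)^2 = (4.3245)^2 - (0.9319)^2 = 18.70130025 - 0.86843761 = 17.83286264
  phi_hat_1 = [gamma(1) gamma(0) - gamma(1) gamma(2)] / det = [(0.9319)(4.3245) - (0.9319)(-1.9517)] / 17.83286264 = 5.84879078 / 17.83286264 = 0.328
  phi_hat_2 = [gamma(0) gamma(2) - gamma(1)^2] / det = [(4.3245)(-1.9517) - (0.9319)^2] / 17.83286264 = -9.30856426 / 17.83286264 = -0.522
So phi_hat = [0.3280, -0.5220].
Therefore phi_hat_1 = 0.3280.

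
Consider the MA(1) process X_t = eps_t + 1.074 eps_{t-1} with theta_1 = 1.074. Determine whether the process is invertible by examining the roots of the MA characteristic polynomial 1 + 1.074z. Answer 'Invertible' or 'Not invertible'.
\text{Not invertible}

The MA(q) characteristic polynomial is P(z) = 1 + 1.074z.
Invertibility requires all roots to lie outside the unit circle, i.e. |z| > 1 for every root.
This is linear in z: 1 + (1.074) z = 0  =>  z = -1/(1.074) = -0.931099,  |z| = 0.931099.
Moduli of all roots: 0.9311.
All moduli strictly greater than 1? No.
Verdict: Not invertible.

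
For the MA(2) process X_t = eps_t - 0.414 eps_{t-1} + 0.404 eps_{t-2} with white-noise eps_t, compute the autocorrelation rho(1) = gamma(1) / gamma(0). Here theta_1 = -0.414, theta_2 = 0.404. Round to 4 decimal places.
\rho(1) = -0.4355

For an MA(q) process with theta_0 = 1, the autocovariance is
  gamma(k) = sigma^2 * sum_{i=0..q-k} theta_i * theta_{i+k},
and rho(k) = gamma(k) / gamma(0). Sigma^2 cancels.
  numerator   = (1)*(-0.414) + (-0.414)*(0.404) = -0.581256.
  denominator = (1)^2 + (-0.414)^2 + (0.404)^2 = 1.334612.
  rho(1) = -0.581256 / 1.334612 = -0.4355.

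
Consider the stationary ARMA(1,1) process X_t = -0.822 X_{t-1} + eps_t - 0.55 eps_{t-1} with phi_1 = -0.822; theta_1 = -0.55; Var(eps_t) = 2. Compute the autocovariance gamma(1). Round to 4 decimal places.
\gamma(1) = -12.2860

Multiply the model equation by X_{t-k} and take expectations. With theta_0 = psi_0 = 1 and psi_j the MA(infinity) weights, this gives
  gamma(k) - sum_i phi_i gamma(k-i) = c_k,
  c_k = sigma^2 * sum_{j=k..q} theta_j psi_{j-k}   (c_k = 0 for k > q),
using gamma(-m) = gamma(m).
psi-weights needed (psi_j = theta_j + sum_i phi_i psi_{j-i}):
  psi_1 = theta_1 + phi_1 = -0.55 + (-0.822) = -1.372
Right-hand sides:
  c_0 = sigma^2 (1 + theta_1 psi_1) = 2 * (1 + (-0.55)(-1.372)) = 2 * 1.7546 = 3.5092
  c_1 = sigma^2 theta_1 = 2 * (-0.55) = -1.1
  c_2 = 0
Equations for k = 0 and k = 1 (AR order 1):
  gamma(0) = phi_1 gamma(1) + c_0
  gamma(1) = phi_1 gamma(0) + c_1
Substituting the second into the first: gamma(0) (1 - phi_1^2) = c_0 + phi_1 c_1, so
  gamma(0) = (c_0 + phi_1 c_1) / (1 - phi_1^2) = (3.5092 + (-0.822)(-1.1)) / (1 - (-0.822)^2) = 4.4134 / 0.324316 = 13.608333.
  gamma(1) = phi_1 gamma(0) + c_1 = (-0.822)(13.608333) + (-1.1) = -12.286049.
Therefore gamma(1) = -12.2860 (to 4 decimal places).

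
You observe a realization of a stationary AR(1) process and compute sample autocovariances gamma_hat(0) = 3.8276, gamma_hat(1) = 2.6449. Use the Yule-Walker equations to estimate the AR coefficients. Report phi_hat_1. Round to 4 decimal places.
\hat\phi_{1} = 0.6910

The Yule-Walker equations for an AR(p) process read, in matrix form,
  Gamma_p phi = r_p,   with   (Gamma_p)_{ij} = gamma(|i - j|),
                       (r_p)_i = gamma(i),   i,j = 1..p.
Substitute the sample gammas (Toeplitz matrix and right-hand side of size 1):
  Gamma_p = [[3.8276]]
  r_p     = [2.6449]
With p = 1 this is the single equation gamma(0) phi_1 = gamma(1):
  phi_hat_1 = gamma(1) / gamma(0) = 2.6449 / 3.8276 = 0.6910.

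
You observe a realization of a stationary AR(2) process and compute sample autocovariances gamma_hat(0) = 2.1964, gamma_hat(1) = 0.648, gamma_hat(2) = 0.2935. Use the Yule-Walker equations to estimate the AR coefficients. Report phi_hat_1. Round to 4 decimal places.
\hat\phi_{1} = 0.2800

The Yule-Walker equations for an AR(p) process read, in matrix form,
  Gamma_p phi = r_p,   with   (Gamma_p)_{ij} = gamma(|i - j|),
                       (r_p)_i = gamma(i),   i,j = 1..p.
Substitute the sample gammas (Toeplitz matrix and right-hand side of size 2):
  Gamma_p = [[2.1964, 0.648], [0.648, 2.1964]]
  r_p     = [0.648, 0.2935]
Written out:
  2.1964 phi_1 + 0.648 phi_2 = 0.648
  0.648 phi_1 + 2.1964 phi_2 = 0.2935
Solve by Cramer's rule:
  det = gamma(0)^2 - gamma(1)^2 = (2.1964)^2 - (0.648)^2 = 4.82417296 - 0.419904 = 4.40426896
  phi_hat_1 = [gamma(1) gamma(0) - gamma(1) gamma(2)] / det = [(0.648)(2.1964) - (0.648)(0.2935)] / 4.40426896 = 1.2330792 / 4.40426896 = 0.28
  phi_hat_2 = [gamma(0) gamma(2) - gamma(1)^2] / det = [(2.1964)(0.2935) - (0.648)^2] / 4.40426896 = 0.2247394 / 4.40426896 = 0.051
So phi_hat = [0.2800, 0.0510].
Therefore phi_hat_1 = 0.2800.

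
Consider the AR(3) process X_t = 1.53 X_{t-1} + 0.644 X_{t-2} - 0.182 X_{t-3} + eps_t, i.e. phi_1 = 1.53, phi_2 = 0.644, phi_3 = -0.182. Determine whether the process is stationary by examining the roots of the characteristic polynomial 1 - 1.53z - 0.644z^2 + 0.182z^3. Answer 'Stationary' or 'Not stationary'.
\text{Not stationary}

The AR(p) characteristic polynomial is P(z) = 1 - 1.53z - 0.644z^2 + 0.182z^3.
Stationarity requires all roots to lie outside the unit circle, i.e. |z| > 1 for every root.
Degree 3: look for a simple real root z0 first, then factor out (1 - z/z0) and solve the remaining quadratic.
Testing z0 = 5: P(5) = 1 + (-1.53)(5) + (-0.644)(5)^2 + (0.182)(5)^3
  = 1 + (-7.65) + (-16.1) + (22.75) = 0.  So z_0 = 5 is a root, |z_0| = 5.
Divide out the factor (1 - 0.2 z) = (1 - z/z0) (since 1/z0 = 0.2):
  P(z) = (1 - 0.2 z)(1 + (-1.33) z + (-0.91) z^2)
  [check: z-coef -1.33 - (0.2) = -1.53; z^2-coef -0.91 - (0.2)(-1.33) = -0.644; z^3-coef -(0.2)(-0.91) = 0.182.]
Remaining roots from the quadratic factor 1 + (-1.33) z + (-0.91) z^2:
  Set 1 + (-1.33) z + (-0.91) z^2 = 0, i.e. a z^2 + b z + c = 0 with a = -0.91, b = -1.33, c = 1.
  Discriminant D = b^2 - 4ac = (-1.33)^2 - 4*(-0.91)*1 = 1.7689 - (-3.64) = 5.4089.
  D >= 0, so the roots are real: z = (-b +/- sqrt(D)) / (2a) = (1.33 +/- 2.325704) / (-1.82).
    z_1 = (1.33 + 2.325704) / (-1.82) = -2.0086,   |z_1| = 2.0086.
    z_2 = (1.33 - 2.325704) / (-1.82) = 0.5471,   |z_2| = 0.5471.
Moduli of all roots: 5.0000, 2.0086, 0.5471.
All moduli strictly greater than 1? No.
Verdict: Not stationary.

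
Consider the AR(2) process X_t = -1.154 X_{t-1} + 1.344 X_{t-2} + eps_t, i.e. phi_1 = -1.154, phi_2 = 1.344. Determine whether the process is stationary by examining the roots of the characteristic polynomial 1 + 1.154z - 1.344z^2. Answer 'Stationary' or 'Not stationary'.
\text{Not stationary}

The AR(p) characteristic polynomial is P(z) = 1 + 1.154z - 1.344z^2.
Stationarity requires all roots to lie outside the unit circle, i.e. |z| > 1 for every root.
Set 1 + (1.154) z + (-1.344) z^2 = 0, i.e. a z^2 + b z + c = 0 with a = -1.344, b = 1.154, c = 1.
Discriminant D = b^2 - 4ac = (1.154)^2 - 4*(-1.344)*1 = 1.331716 - (-5.376) = 6.707716.
D >= 0, so the roots are real: z = (-b +/- sqrt(D)) / (2a) = (-1.154 +/- 2.589926) / (-2.688).
  z_1 = (-1.154 + 2.589926) / (-2.688) = -0.5342,   |z_1| = 0.5342.
  z_2 = (-1.154 - 2.589926) / (-2.688) = 1.3928,   |z_2| = 1.3928.
Moduli of all roots: 0.5342, 1.3928.
All moduli strictly greater than 1? No.
Verdict: Not stationary.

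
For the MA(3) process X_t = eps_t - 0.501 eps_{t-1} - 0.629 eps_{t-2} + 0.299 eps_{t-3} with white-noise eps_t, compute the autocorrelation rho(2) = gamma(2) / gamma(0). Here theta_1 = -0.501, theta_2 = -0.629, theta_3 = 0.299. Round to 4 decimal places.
\rho(2) = -0.4486

For an MA(q) process with theta_0 = 1, the autocovariance is
  gamma(k) = sigma^2 * sum_{i=0..q-k} theta_i * theta_{i+k},
and rho(k) = gamma(k) / gamma(0). Sigma^2 cancels.
  numerator   = (1)*(-0.629) + (-0.501)*(0.299) = -0.778799.
  denominator = (1)^2 + (-0.501)^2 + (-0.629)^2 + (0.299)^2 = 1.736043.
  rho(2) = -0.778799 / 1.736043 = -0.4486.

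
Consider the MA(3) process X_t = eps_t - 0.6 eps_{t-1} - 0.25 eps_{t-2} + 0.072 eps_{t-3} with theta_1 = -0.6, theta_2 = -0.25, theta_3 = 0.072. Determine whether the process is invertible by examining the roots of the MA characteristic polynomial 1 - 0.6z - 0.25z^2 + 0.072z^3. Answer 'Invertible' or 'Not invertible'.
\text{Invertible}

The MA(q) characteristic polynomial is P(z) = 1 - 0.6z - 0.25z^2 + 0.072z^3.
Invertibility requires all roots to lie outside the unit circle, i.e. |z| > 1 for every root.
Degree 3: look for a simple real root z0 first, then factor out (1 - z/z0) and solve the remaining quadratic.
Testing z0 = 1.25: P(1.25) = 1 + (-0.6)(1.25) + (-0.25)(1.25)^2 + (0.072)(1.25)^3
  = 1 + (-0.75) + (-0.390625) + (0.140625) = 0.  So z_0 = 1.25 is a root, |z_0| = 1.25.
Divide out the factor (1 - 0.8 z) = (1 - z/z0) (since 1/z0 = 0.8):
  P(z) = (1 - 0.8 z)(1 + (0.2) z + (-0.09) z^2)
  [check: z-coef 0.2 - (0.8) = -0.6; z^2-coef -0.09 - (0.8)(0.2) = -0.25; z^3-coef -(0.8)(-0.09) = 0.072.]
Remaining roots from the quadratic factor 1 + (0.2) z + (-0.09) z^2:
  Set 1 + (0.2) z + (-0.09) z^2 = 0, i.e. a z^2 + b z + c = 0 with a = -0.09, b = 0.2, c = 1.
  Discriminant D = b^2 - 4ac = (0.2)^2 - 4*(-0.09)*1 = 0.04 - (-0.36) = 0.4.
  D >= 0, so the roots are real: z = (-b +/- sqrt(D)) / (2a) = (-0.2 +/- 0.632456) / (-0.18).
    z_1 = (-0.2 + 0.632456) / (-0.18) = -2.4025,   |z_1| = 2.4025.
    z_2 = (-0.2 - 0.632456) / (-0.18) = 4.6248,   |z_2| = 4.6248.
Moduli of all roots: 1.2500, 2.4025, 4.6248.
All moduli strictly greater than 1? Yes.
Verdict: Invertible.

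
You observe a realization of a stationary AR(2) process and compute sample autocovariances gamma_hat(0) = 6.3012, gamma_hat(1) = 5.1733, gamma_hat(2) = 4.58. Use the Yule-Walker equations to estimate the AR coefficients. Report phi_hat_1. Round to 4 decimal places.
\hat\phi_{1} = 0.6880

The Yule-Walker equations for an AR(p) process read, in matrix form,
  Gamma_p phi = r_p,   with   (Gamma_p)_{ij} = gamma(|i - j|),
                       (r_p)_i = gamma(i),   i,j = 1..p.
Substitute the sample gammas (Toeplitz matrix and right-hand side of size 2):
  Gamma_p = [[6.3012, 5.1733], [5.1733, 6.3012]]
  r_p     = [5.1733, 4.58]
Written out:
  6.3012 phi_1 + 5.1733 phi_2 = 5.1733
  5.1733 phi_1 + 6.3012 phi_2 = 4.58
Solve by Cramer's rule:
  det = gamma(0)^2 - gamma(1)^2 = (6.3012)^2 - (5.1733)^2 = 39.70512144 - 26.76303289 = 12.94208855
  phi_hat_1 = [gamma(1) gamma(0) - gamma(1) gamma(2)] / det = [(5.1733)(6.3012) - (5.1733)(4.58)] / 12.94208855 = 8.90428396 / 12.94208855 = 0.688
  phi_hat_2 = [gamma(0) gamma(2) - gamma(1)^2] / det = [(6.3012)(4.58) - (5.1733)^2] / 12.94208855 = 2.09646311 / 12.94208855 = 0.162
So phi_hat = [0.6880, 0.1620].
Therefore phi_hat_1 = 0.6880.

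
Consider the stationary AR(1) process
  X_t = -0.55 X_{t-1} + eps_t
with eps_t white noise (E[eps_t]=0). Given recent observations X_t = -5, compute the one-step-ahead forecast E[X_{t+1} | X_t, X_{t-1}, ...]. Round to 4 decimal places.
E[X_{t+1} \mid \mathcal F_t] = 2.7500

For an AR(p) model X_t = c + sum_i phi_i X_{t-i} + eps_t, the
one-step-ahead conditional mean is
  E[X_{t+1} | X_t, ...] = c + sum_i phi_i X_{t+1-i}.
Substitute known values:
  E[X_{t+1} | ...] = (-0.55) * (-5)
                   = 2.7500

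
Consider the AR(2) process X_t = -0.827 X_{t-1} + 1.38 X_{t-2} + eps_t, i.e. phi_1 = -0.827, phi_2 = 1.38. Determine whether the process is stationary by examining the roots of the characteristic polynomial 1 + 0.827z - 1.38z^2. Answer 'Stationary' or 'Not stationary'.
\text{Not stationary}

The AR(p) characteristic polynomial is P(z) = 1 + 0.827z - 1.38z^2.
Stationarity requires all roots to lie outside the unit circle, i.e. |z| > 1 for every root.
Set 1 + (0.827) z + (-1.38) z^2 = 0, i.e. a z^2 + b z + c = 0 with a = -1.38, b = 0.827, c = 1.
Discriminant D = b^2 - 4ac = (0.827)^2 - 4*(-1.38)*1 = 0.683929 - (-5.52) = 6.203929.
D >= 0, so the roots are real: z = (-b +/- sqrt(D)) / (2a) = (-0.827 +/- 2.490769) / (-2.76).
  z_1 = (-0.827 + 2.490769) / (-2.76) = -0.6028,   |z_1| = 0.6028.
  z_2 = (-0.827 - 2.490769) / (-2.76) = 1.2021,   |z_2| = 1.2021.
Moduli of all roots: 0.6028, 1.2021.
All moduli strictly greater than 1? No.
Verdict: Not stationary.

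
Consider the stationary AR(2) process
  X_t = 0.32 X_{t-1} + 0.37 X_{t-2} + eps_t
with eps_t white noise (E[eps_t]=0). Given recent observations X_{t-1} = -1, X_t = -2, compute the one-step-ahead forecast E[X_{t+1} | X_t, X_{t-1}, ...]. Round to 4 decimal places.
E[X_{t+1} \mid \mathcal F_t] = -1.0100

For an AR(p) model X_t = c + sum_i phi_i X_{t-i} + eps_t, the
one-step-ahead conditional mean is
  E[X_{t+1} | X_t, ...] = c + sum_i phi_i X_{t+1-i}.
Substitute known values:
  E[X_{t+1} | ...] = (0.32) * (-2) + (0.37) * (-1)
                   = -1.0100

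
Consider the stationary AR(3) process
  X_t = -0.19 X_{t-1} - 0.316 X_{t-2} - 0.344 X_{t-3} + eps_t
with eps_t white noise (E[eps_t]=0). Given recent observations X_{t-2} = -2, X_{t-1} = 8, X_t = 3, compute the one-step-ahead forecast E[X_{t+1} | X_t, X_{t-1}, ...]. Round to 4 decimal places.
E[X_{t+1} \mid \mathcal F_t] = -2.4100

For an AR(p) model X_t = c + sum_i phi_i X_{t-i} + eps_t, the
one-step-ahead conditional mean is
  E[X_{t+1} | X_t, ...] = c + sum_i phi_i X_{t+1-i}.
Substitute known values:
  E[X_{t+1} | ...] = (-0.19) * (3) + (-0.316) * (8) + (-0.344) * (-2)
                   = -2.4100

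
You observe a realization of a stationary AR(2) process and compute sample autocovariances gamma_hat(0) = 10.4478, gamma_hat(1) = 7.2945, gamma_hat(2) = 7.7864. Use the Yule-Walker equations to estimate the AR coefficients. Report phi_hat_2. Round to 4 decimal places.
\hat\phi_{2} = 0.5030

The Yule-Walker equations for an AR(p) process read, in matrix form,
  Gamma_p phi = r_p,   with   (Gamma_p)_{ij} = gamma(|i - j|),
                       (r_p)_i = gamma(i),   i,j = 1..p.
Substitute the sample gammas (Toeplitz matrix and right-hand side of size 2):
  Gamma_p = [[10.4478, 7.2945], [7.2945, 10.4478]]
  r_p     = [7.2945, 7.7864]
Written out:
  10.4478 phi_1 + 7.2945 phi_2 = 7.2945
  7.2945 phi_1 + 10.4478 phi_2 = 7.7864
Solve by Cramer's rule:
  det = gamma(0)^2 - gamma(1)^2 = (10.4478)^2 - (7.2945)^2 = 109.15652484 - 53.20973025 = 55.94679459
  phi_hat_1 = [gamma(1) gamma(0) - gamma(1) gamma(2)] / det = [(7.2945)(10.4478) - (7.2945)(7.7864)] / 55.94679459 = 19.4135823 / 55.94679459 = 0.347
  phi_hat_2 = [gamma(0) gamma(2) - gamma(1)^2] / det = [(10.4478)(7.7864) - (7.2945)^2] / 55.94679459 = 28.14101967 / 55.94679459 = 0.503
So phi_hat = [0.3470, 0.5030].
Therefore phi_hat_2 = 0.5030.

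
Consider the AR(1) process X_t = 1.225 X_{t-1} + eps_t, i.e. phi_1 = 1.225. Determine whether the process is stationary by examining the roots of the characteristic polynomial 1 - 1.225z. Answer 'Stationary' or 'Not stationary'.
\text{Not stationary}

The AR(p) characteristic polynomial is P(z) = 1 - 1.225z.
Stationarity requires all roots to lie outside the unit circle, i.e. |z| > 1 for every root.
This is linear in z: 1 + (-1.225) z = 0  =>  z = -1/(-1.225) = 0.816327,  |z| = 0.816327.
Moduli of all roots: 0.8163.
All moduli strictly greater than 1? No.
Verdict: Not stationary.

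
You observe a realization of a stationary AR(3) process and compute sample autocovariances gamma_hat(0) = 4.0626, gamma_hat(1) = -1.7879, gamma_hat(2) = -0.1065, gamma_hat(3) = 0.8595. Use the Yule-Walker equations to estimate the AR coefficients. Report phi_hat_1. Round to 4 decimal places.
\hat\phi_{1} = -0.5320

The Yule-Walker equations for an AR(p) process read, in matrix form,
  Gamma_p phi = r_p,   with   (Gamma_p)_{ij} = gamma(|i - j|),
                       (r_p)_i = gamma(i),   i,j = 1..p.
Substitute the sample gammas (Toeplitz matrix and right-hand side of size 3):
  Gamma_p = [[4.0626, -1.7879, -0.1065], [-1.7879, 4.0626, -1.7879], [-0.1065, -1.7879, 4.0626]]
  r_p     = [-1.7879, -0.1065, 0.8595]
Written out (R1..R3):
  (R1) 4.0626 phi_1 - 1.7879 phi_2 - 0.1065 phi_3 = -1.7879
  (R2) -1.7879 phi_1 + 4.0626 phi_2 - 1.7879 phi_3 = -0.1065
  (R3) -0.1065 phi_1 - 1.7879 phi_2 + 4.0626 phi_3 = 0.8595
Gaussian elimination:
  R2 <- R2 - (-1.7879/4.0626) R1 = R2 - (-0.440088) R1:  3.275767 phi_2 - 1.834769 phi_3 = -0.893333
  R3 <- R3 - (-0.1065/4.0626) R1 = R3 - (-0.026215) R1:  -1.834769 phi_2 + 4.059808 phi_3 = 0.812631
  R3 <- R3 - (-1.834769/3.275767) R2 = R3 - (-0.560104) R2:  3.032147 phi_3 = 0.312272
Back-substitution:
  phi_hat_3 = 0.312272 / 3.032147 = 0.102987
  phi_hat_2 = (-0.893333 - (-1.834769)(0.102987)) / 3.275767 = -0.215026
  phi_hat_1 = (-1.7879 - (-1.7879)(-0.215026) - (-0.1065)(0.102987)) / 4.0626 = -0.532018
So phi_hat = [-0.5320, -0.2150, 0.1030].
Therefore phi_hat_1 = -0.5320.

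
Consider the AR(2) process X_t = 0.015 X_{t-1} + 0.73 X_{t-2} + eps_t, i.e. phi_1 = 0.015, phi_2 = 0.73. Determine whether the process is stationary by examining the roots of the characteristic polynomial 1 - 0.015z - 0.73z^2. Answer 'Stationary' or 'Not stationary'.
\text{Stationary}

The AR(p) characteristic polynomial is P(z) = 1 - 0.015z - 0.73z^2.
Stationarity requires all roots to lie outside the unit circle, i.e. |z| > 1 for every root.
Set 1 + (-0.015) z + (-0.73) z^2 = 0, i.e. a z^2 + b z + c = 0 with a = -0.73, b = -0.015, c = 1.
Discriminant D = b^2 - 4ac = (-0.015)^2 - 4*(-0.73)*1 = 0.000225 - (-2.92) = 2.920225.
D >= 0, so the roots are real: z = (-b +/- sqrt(D)) / (2a) = (0.015 +/- 1.708867) / (-1.46).
  z_1 = (0.015 + 1.708867) / (-1.46) = -1.1807,   |z_1| = 1.1807.
  z_2 = (0.015 - 1.708867) / (-1.46) = 1.1602,   |z_2| = 1.1602.
Moduli of all roots: 1.1807, 1.1602.
All moduli strictly greater than 1? Yes.
Verdict: Stationary.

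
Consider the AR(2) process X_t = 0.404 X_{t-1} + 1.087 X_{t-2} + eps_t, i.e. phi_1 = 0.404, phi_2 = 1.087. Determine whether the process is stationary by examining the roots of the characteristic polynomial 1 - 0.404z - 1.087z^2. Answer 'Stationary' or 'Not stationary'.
\text{Not stationary}

The AR(p) characteristic polynomial is P(z) = 1 - 0.404z - 1.087z^2.
Stationarity requires all roots to lie outside the unit circle, i.e. |z| > 1 for every root.
Set 1 + (-0.404) z + (-1.087) z^2 = 0, i.e. a z^2 + b z + c = 0 with a = -1.087, b = -0.404, c = 1.
Discriminant D = b^2 - 4ac = (-0.404)^2 - 4*(-1.087)*1 = 0.163216 - (-4.348) = 4.511216.
D >= 0, so the roots are real: z = (-b +/- sqrt(D)) / (2a) = (0.404 +/- 2.123962) / (-2.174).
  z_1 = (0.404 + 2.123962) / (-2.174) = -1.1628,   |z_1| = 1.1628.
  z_2 = (0.404 - 2.123962) / (-2.174) = 0.7912,   |z_2| = 0.7912.
Moduli of all roots: 1.1628, 0.7912.
All moduli strictly greater than 1? No.
Verdict: Not stationary.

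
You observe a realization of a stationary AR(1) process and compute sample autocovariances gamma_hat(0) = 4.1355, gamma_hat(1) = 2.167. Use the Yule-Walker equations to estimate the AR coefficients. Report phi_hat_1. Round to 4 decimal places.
\hat\phi_{1} = 0.5240

The Yule-Walker equations for an AR(p) process read, in matrix form,
  Gamma_p phi = r_p,   with   (Gamma_p)_{ij} = gamma(|i - j|),
                       (r_p)_i = gamma(i),   i,j = 1..p.
Substitute the sample gammas (Toeplitz matrix and right-hand side of size 1):
  Gamma_p = [[4.1355]]
  r_p     = [2.167]
With p = 1 this is the single equation gamma(0) phi_1 = gamma(1):
  phi_hat_1 = gamma(1) / gamma(0) = 2.167 / 4.1355 = 0.5240.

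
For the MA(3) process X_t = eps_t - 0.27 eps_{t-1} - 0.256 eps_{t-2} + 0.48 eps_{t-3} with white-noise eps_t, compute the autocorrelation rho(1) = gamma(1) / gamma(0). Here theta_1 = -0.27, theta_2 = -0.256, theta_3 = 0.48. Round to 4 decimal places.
\rho(1) = -0.2365

For an MA(q) process with theta_0 = 1, the autocovariance is
  gamma(k) = sigma^2 * sum_{i=0..q-k} theta_i * theta_{i+k},
and rho(k) = gamma(k) / gamma(0). Sigma^2 cancels.
  numerator   = (1)*(-0.27) + (-0.27)*(-0.256) + (-0.256)*(0.48) = -0.32376.
  denominator = (1)^2 + (-0.27)^2 + (-0.256)^2 + (0.48)^2 = 1.368836.
  rho(1) = -0.32376 / 1.368836 = -0.2365.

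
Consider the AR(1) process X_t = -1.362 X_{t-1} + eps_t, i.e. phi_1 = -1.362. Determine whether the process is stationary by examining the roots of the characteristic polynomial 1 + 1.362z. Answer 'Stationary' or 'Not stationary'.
\text{Not stationary}

The AR(p) characteristic polynomial is P(z) = 1 + 1.362z.
Stationarity requires all roots to lie outside the unit circle, i.e. |z| > 1 for every root.
This is linear in z: 1 + (1.362) z = 0  =>  z = -1/(1.362) = -0.734214,  |z| = 0.734214.
Moduli of all roots: 0.7342.
All moduli strictly greater than 1? No.
Verdict: Not stationary.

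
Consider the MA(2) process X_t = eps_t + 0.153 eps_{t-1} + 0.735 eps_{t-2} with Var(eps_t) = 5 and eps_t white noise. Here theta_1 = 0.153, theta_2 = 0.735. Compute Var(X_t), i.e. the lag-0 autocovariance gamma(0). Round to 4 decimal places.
\gamma(0) = 7.8182

For an MA(q) process X_t = eps_t + sum_i theta_i eps_{t-i} with
Var(eps_t) = sigma^2, the variance is
  gamma(0) = sigma^2 * (1 + sum_i theta_i^2).
  sum_i theta_i^2 = (0.153)^2 + (0.735)^2 = 0.023409 + 0.540225 = 0.563634.
  gamma(0) = 5 * (1 + 0.563634) = 5 * 1.563634 = 7.81817, which rounds to 7.8182.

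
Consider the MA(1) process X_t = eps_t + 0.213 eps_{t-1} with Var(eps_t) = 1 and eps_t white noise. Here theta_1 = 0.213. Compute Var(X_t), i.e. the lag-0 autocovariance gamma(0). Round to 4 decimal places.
\gamma(0) = 1.0454

For an MA(q) process X_t = eps_t + sum_i theta_i eps_{t-i} with
Var(eps_t) = sigma^2, the variance is
  gamma(0) = sigma^2 * (1 + sum_i theta_i^2).
  sum_i theta_i^2 = (0.213)^2 = 0.045369.
  gamma(0) = 1 * (1 + 0.045369) = 1 * 1.045369 = 1.045369, which rounds to 1.0454.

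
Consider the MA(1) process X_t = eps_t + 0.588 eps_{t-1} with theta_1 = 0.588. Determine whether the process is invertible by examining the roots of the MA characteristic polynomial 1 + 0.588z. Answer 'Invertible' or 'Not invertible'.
\text{Invertible}

The MA(q) characteristic polynomial is P(z) = 1 + 0.588z.
Invertibility requires all roots to lie outside the unit circle, i.e. |z| > 1 for every root.
This is linear in z: 1 + (0.588) z = 0  =>  z = -1/(0.588) = -1.70068,  |z| = 1.70068.
Moduli of all roots: 1.7007.
All moduli strictly greater than 1? Yes.
Verdict: Invertible.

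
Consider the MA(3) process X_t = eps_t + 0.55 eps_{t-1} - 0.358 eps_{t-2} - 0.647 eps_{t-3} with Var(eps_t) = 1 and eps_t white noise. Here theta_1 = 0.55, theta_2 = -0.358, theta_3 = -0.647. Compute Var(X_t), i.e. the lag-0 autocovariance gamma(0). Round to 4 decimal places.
\gamma(0) = 1.8493

For an MA(q) process X_t = eps_t + sum_i theta_i eps_{t-i} with
Var(eps_t) = sigma^2, the variance is
  gamma(0) = sigma^2 * (1 + sum_i theta_i^2).
  sum_i theta_i^2 = (0.55)^2 + (-0.358)^2 + (-0.647)^2 = 0.3025 + 0.128164 + 0.418609 = 0.849273.
  gamma(0) = 1 * (1 + 0.849273) = 1 * 1.849273 = 1.849273, which rounds to 1.8493.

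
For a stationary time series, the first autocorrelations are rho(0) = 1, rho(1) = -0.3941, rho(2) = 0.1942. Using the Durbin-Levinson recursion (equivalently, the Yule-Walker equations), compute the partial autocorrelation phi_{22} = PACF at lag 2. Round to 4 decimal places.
\phi_{22} = 0.0460

The PACF at lag k is phi_{kk}, the last component of the solution
to the Yule-Walker system G_k phi = r_k where
  (G_k)_{ij} = rho(|i - j|), (r_k)_i = rho(i), i,j = 1..k.
Equivalently, Durbin-Levinson gives phi_{kk} iteratively:
  phi_{11} = rho(1)
  phi_{kk} = [rho(k) - sum_{j=1..k-1} phi_{k-1,j} rho(k-j)]
            / [1 - sum_{j=1..k-1} phi_{k-1,j} rho(j)],
  phi_{k,j} = phi_{k-1,j} - phi_{kk} phi_{k-1,k-j},  j = 1..k-1.
Step k = 1:
  phi_11 = rho(1) = -0.3941.
Step k = 2:
  phi_22 = [rho(2) - phi_11 rho(1)] / [1 - phi_11 rho(1)] = [0.1942 - (-0.3941)(-0.3941)] / [1 - (-0.3941)(-0.3941)]
         = 0.03888519 / 0.84468519 = 0.046.
Therefore phi_{22} = 0.0460.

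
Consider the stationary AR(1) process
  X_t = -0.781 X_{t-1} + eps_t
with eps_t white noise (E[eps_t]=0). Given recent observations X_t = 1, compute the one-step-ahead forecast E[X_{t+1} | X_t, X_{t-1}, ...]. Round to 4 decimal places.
E[X_{t+1} \mid \mathcal F_t] = -0.7810

For an AR(p) model X_t = c + sum_i phi_i X_{t-i} + eps_t, the
one-step-ahead conditional mean is
  E[X_{t+1} | X_t, ...] = c + sum_i phi_i X_{t+1-i}.
Substitute known values:
  E[X_{t+1} | ...] = (-0.781) * (1)
                   = -0.7810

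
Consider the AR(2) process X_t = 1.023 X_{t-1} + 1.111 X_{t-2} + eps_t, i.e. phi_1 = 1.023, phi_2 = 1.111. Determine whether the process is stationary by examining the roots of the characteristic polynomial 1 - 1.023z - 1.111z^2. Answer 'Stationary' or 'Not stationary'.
\text{Not stationary}

The AR(p) characteristic polynomial is P(z) = 1 - 1.023z - 1.111z^2.
Stationarity requires all roots to lie outside the unit circle, i.e. |z| > 1 for every root.
Set 1 + (-1.023) z + (-1.111) z^2 = 0, i.e. a z^2 + b z + c = 0 with a = -1.111, b = -1.023, c = 1.
Discriminant D = b^2 - 4ac = (-1.023)^2 - 4*(-1.111)*1 = 1.046529 - (-4.444) = 5.490529.
D >= 0, so the roots are real: z = (-b +/- sqrt(D)) / (2a) = (1.023 +/- 2.343188) / (-2.222).
  z_1 = (1.023 + 2.343188) / (-2.222) = -1.5149,   |z_1| = 1.5149.
  z_2 = (1.023 - 2.343188) / (-2.222) = 0.5941,   |z_2| = 0.5941.
Moduli of all roots: 1.5149, 0.5941.
All moduli strictly greater than 1? No.
Verdict: Not stationary.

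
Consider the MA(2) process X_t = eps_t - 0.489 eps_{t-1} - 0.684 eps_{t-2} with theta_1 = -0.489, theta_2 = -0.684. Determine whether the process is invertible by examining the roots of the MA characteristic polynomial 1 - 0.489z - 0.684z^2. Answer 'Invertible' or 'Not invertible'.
\text{Not invertible}

The MA(q) characteristic polynomial is P(z) = 1 - 0.489z - 0.684z^2.
Invertibility requires all roots to lie outside the unit circle, i.e. |z| > 1 for every root.
Set 1 + (-0.489) z + (-0.684) z^2 = 0, i.e. a z^2 + b z + c = 0 with a = -0.684, b = -0.489, c = 1.
Discriminant D = b^2 - 4ac = (-0.489)^2 - 4*(-0.684)*1 = 0.239121 - (-2.736) = 2.975121.
D >= 0, so the roots are real: z = (-b +/- sqrt(D)) / (2a) = (0.489 +/- 1.724854) / (-1.368).
  z_1 = (0.489 + 1.724854) / (-1.368) = -1.6183,   |z_1| = 1.6183.
  z_2 = (0.489 - 1.724854) / (-1.368) = 0.9034,   |z_2| = 0.9034.
Moduli of all roots: 1.6183, 0.9034.
All moduli strictly greater than 1? No.
Verdict: Not invertible.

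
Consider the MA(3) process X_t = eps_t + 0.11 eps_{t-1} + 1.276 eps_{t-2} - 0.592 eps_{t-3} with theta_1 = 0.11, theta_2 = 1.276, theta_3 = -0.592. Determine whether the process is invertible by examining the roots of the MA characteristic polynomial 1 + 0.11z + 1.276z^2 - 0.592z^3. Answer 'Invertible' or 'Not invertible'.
\text{Not invertible}

The MA(q) characteristic polynomial is P(z) = 1 + 0.11z + 1.276z^2 - 0.592z^3.
Invertibility requires all roots to lie outside the unit circle, i.e. |z| > 1 for every root.
Degree 3: look for a simple real root z0 first, then factor out (1 - z/z0) and solve the remaining quadratic.
Testing z0 = 2.5: P(2.5) = 1 + (0.11)(2.5) + (1.276)(2.5)^2 + (-0.592)(2.5)^3
  = 1 + (0.275) + (7.975) + (-9.25) = 0.  So z_0 = 2.5 is a root, |z_0| = 2.5.
Divide out the factor (1 - 0.4 z) = (1 - z/z0) (since 1/z0 = 0.4):
  P(z) = (1 - 0.4 z)(1 + (0.51) z + (1.48) z^2)
  [check: z-coef 0.51 - (0.4) = 0.11; z^2-coef 1.48 - (0.4)(0.51) = 1.276; z^3-coef -(0.4)(1.48) = -0.592.]
Remaining roots from the quadratic factor 1 + (0.51) z + (1.48) z^2:
  Set 1 + (0.51) z + (1.48) z^2 = 0, i.e. a z^2 + b z + c = 0 with a = 1.48, b = 0.51, c = 1.
  Discriminant D = b^2 - 4ac = (0.51)^2 - 4*(1.48)*1 = 0.2601 - (5.92) = -5.6599.
  D < 0, so the roots are the complex-conjugate pair z = (-b +/- i sqrt(-D)) / (2a) = -0.1723 +/- 0.8037i.
  For a conjugate pair |z|^2 = z * conj(z) = (product of roots) = c/a = 1/(1.48) = 0.675676, so |z| = sqrt(0.675676) = 0.822 for both roots.
Moduli of all roots: 2.5000, 0.8220, 0.8220.
All moduli strictly greater than 1? No.
Verdict: Not invertible.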